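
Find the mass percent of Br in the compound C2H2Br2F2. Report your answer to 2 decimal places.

Molar mass = 2(12.01) + 2(1.008) + 2(79.90) + 2(19.00) = 223.836 g/mol
Mass of Br per mole = 2 × 79.90 = 159.800 g
% Br = 159.800 / 223.836 × 100 = 71.39%

71.39%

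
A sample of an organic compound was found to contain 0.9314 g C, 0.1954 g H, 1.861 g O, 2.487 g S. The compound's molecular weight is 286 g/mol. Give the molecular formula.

C4H10O6S4

C: 0.9314 g ÷ 12.01 g/mol = 0.07755 mol
H: 0.1954 g ÷ 1.008 g/mol = 0.1938 mol
O: 1.861 g ÷ 16.00 g/mol = 0.1163 mol
S: 2.487 g ÷ 32.07 g/mol = 0.07755 mol
Ratios (÷ 0.07755): C 1.000, H 2.500, O 1.500, S 1.000
Multiply by 2: C 2.00, H 5.00, O 3.00, S 2.00 → C2H5O3S2
Empirical-formula mass = 141.20 g/mol
n = 286 / 141.20 = 2.03 ≈ 2
Molecular formula = (C2H5O3S2)×2 = C4H10O6S4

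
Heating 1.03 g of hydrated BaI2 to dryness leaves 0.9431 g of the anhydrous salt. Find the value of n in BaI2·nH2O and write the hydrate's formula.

BaI2·2H2O

Mass of water lost = 1.03 − 0.9431 = 0.0869 g → 0.0869 / 18.02 = 0.004822 mol H2O
Molar mass of BaI2 = 391.13 g/mol → mol BaI2 = 0.9431 / 391.13 = 0.002411
n = 0.004822 / 0.002411 = 2.00 ≈ 2 → BaI2·2H2O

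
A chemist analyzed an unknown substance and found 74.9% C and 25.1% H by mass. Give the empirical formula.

CH4

Assume 100 g: 74.9 g C, 25.1 g H.
n(C) = 74.9/12.01 = 6.236, n(H) = 25.1/1.008 = 24.9
Divide by the smallest (6.236 mol C): C 1.000, H 3.993
≈ 1:4 → CH4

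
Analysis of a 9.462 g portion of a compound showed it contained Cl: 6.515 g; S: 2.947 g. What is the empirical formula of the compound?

Cl2S

n(Cl) = 6.515/35.45 = 0.1838, n(S) = 2.947/32.07 = 0.09189
Smallest is S at 0.09189 mol; normalising gives Cl 2.000, S 1.000
Ratio ≈ 2:1, so the empirical formula is Cl2S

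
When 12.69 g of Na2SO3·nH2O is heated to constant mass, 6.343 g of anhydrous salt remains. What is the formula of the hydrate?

Mass of water lost = 12.69 − 6.343 = 6.347 g → 6.347 / 18.02 = 0.3522 mol H2O
Molar mass of Na2SO3 = 126.05 g/mol → mol Na2SO3 = 6.343 / 126.05 = 0.05032
n = 0.3522 / 0.05032 = 7.00 ≈ 7 → Na2SO3·7H2O

Na2SO3·7H2O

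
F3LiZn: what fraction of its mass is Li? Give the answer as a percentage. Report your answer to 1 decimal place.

5.4%

Molar mass = 3(19.00) + 1(6.94) + 1(65.38) = 129.320 g/mol
Mass of Li per mole = 1 × 6.94 = 6.940 g
% Li = 6.940 / 129.320 × 100 = 5.4%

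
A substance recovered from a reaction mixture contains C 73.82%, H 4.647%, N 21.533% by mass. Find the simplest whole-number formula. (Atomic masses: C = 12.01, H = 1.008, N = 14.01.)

C4H3N

Assume 100 g: 73.82 g C, 4.647 g H, 21.533 g N.
Moles — C: 73.82 / 12.01 = 6.147 mol; H: 4.647 / 1.008 = 4.61 mol; N: 21.533 / 14.01 = 1.537 mol
Ratios (÷ 1.537): C 3.999, H 2.999, N 1.000
Ratio ≈ 4:3:1, so the empirical formula is C4H3N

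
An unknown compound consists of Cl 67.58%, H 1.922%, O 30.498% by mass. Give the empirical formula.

Assume 100 g: 67.58 g Cl, 1.922 g H, 30.498 g O.
Cl: 67.58 g ÷ 35.45 g/mol = 1.906 mol
H: 1.922 g ÷ 1.008 g/mol = 1.907 mol
O: 30.498 g ÷ 16.00 g/mol = 1.906 mol
Divide by the smallest (1.906 mol O): Cl 1.000, H 1.000, O 1.000
→ ClHO

ClHO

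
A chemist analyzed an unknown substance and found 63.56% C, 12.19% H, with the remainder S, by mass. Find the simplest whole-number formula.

Assume 100 g: 63.56 g C, 12.19 g H, 24.25 g S.
n(C) = 63.56/12.01 = 5.292, n(H) = 12.19/1.008 = 12.09, n(S) = 24.25/32.07 = 0.7562
Ratios (÷ 0.7562): C 6.999, H 15.993, S 1.000
Ratio ≈ 7:16:1, so the empirical formula is C7H16S

C7H16S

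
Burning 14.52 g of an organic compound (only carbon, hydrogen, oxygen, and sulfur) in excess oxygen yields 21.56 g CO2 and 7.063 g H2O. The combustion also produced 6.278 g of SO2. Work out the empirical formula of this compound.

mol C = 21.56 / 44.01 = 0.4899; mass C = 0.4899 × 12.01 = 5.884 g
mol H = 2 × (7.063 / 18.02) = 0.7839; mass H = 0.7839 × 1.008 = 0.7902 g
mol S = 6.278 / 64.07 = 0.09799; mass S = 3.142 g
mass O = 14.52 − (9.816) = 4.704 g → mol O = 0.2940
Smallest is S at 0.09799 mol; normalising gives C 5.000, H 8.000, O 3.000, S 1.000
≈ 5:8:3:1 → C5H8O3S

C5H8O3S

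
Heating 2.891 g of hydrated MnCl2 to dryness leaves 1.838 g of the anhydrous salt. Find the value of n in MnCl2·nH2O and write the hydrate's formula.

MnCl2·4H2O

Mass of water lost = 2.891 − 1.838 = 1.053 g → 1.053 / 18.02 = 0.05844 mol H2O
Molar mass of MnCl2 = 125.84 g/mol → mol MnCl2 = 1.838 / 125.84 = 0.01461
n = 0.05844 / 0.01461 = 4.00 ≈ 4 → MnCl2·4H2O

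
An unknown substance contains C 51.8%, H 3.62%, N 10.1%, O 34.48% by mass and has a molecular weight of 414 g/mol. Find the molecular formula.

Assume 100 g: 51.8 g C, 3.62 g H, 10.1 g N, 34.48 g O.
Moles — C: 51.8 / 12.01 = 4.313 mol; H: 3.62 / 1.008 = 3.591 mol; N: 10.1 / 14.01 = 0.7209 mol; O: 34.48 / 16.00 = 2.155 mol
Smallest is N at 0.7209 mol; normalising gives C 5.983, H 4.982, N 1.000, O 2.989
→ C6H5NO3
Empirical-formula mass = 139.11 g/mol
n = 414 / 139.11 = 2.98 ≈ 3
Molecular formula = (C6H5NO3)×3 = C18H15N3O9

C18H15N3O9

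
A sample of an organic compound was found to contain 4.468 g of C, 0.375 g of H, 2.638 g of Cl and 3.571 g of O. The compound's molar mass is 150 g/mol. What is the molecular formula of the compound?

C: 4.468 g ÷ 12.01 g/mol = 0.372 mol
H: 0.375 g ÷ 1.008 g/mol = 0.372 mol
Cl: 2.638 g ÷ 35.45 g/mol = 0.07441 mol
O: 3.571 g ÷ 16.00 g/mol = 0.2232 mol
Divide by the smallest (0.07441 mol Cl): C 4.999, H 4.999, Cl 1.000, O 2.999
Ratio ≈ 5:5:1:3, so the empirical formula is C5H5ClO3
Empirical-formula mass = 148.54 g/mol
n = 150 / 148.54 = 1.01 ≈ 1
Molecular formula = empirical formula = C5H5ClO3

C5H5ClO3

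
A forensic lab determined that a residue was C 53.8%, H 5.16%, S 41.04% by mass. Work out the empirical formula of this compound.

Assume 100 g: 53.8 g C, 5.16 g H, 41.04 g S.
Moles — C: 53.8 / 12.01 = 4.48 mol; H: 5.16 / 1.008 = 5.119 mol; S: 41.04 / 32.07 = 1.28 mol
Smallest is S at 1.28 mol; normalising gives C 3.501, H 4.000, S 1.000
Scaling by 2: C 7.00, H 8.00, S 2.00 → C7H8S2

C7H8S2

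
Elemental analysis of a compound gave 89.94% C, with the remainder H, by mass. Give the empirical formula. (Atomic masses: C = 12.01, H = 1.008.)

C3H4

Assume 100 g: 89.94 g C, 10.06 g H.
n(C) = 89.94/12.01 = 7.489, n(H) = 10.06/1.008 = 9.98
Divide by the smallest (7.489 mol C): C 1.000, H 1.333
Scaling by 3: C 3.00, H 4.00 → C3H4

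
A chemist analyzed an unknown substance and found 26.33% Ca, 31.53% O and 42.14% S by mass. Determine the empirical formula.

CaO3S2

Assume 100 g: 26.33 g Ca, 31.53 g O, 42.14 g S.
Moles — Ca: 26.33 / 40.08 = 0.6569 mol; O: 31.53 / 16.00 = 1.971 mol; S: 42.14 / 32.07 = 1.314 mol
Smallest is Ca at 0.6569 mol; normalising gives Ca 1.000, O 3.000, S 2.000
≈ 1:3:2 → CaO3S2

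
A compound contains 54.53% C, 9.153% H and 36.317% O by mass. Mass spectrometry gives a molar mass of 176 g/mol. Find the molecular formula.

C8H16O4

Assume 100 g: 54.53 g C, 9.153 g H, 36.317 g O.
Moles — C: 54.53 / 12.01 = 4.54 mol; H: 9.153 / 1.008 = 9.08 mol; O: 36.317 / 16.00 = 2.27 mol
Divide by the smallest (2.27 mol O): C 2.000, H 4.000, O 1.000
→ C2H4O
Empirical-formula mass = 44.05 g/mol
n = 176 / 44.05 = 4.00 ≈ 4
Molecular formula = (C2H4O)×4 = C8H16O4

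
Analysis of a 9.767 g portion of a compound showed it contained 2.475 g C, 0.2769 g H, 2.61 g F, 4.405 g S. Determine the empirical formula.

C3H4F2S2

Moles — C: 2.475 / 12.01 = 0.2061 mol; H: 0.2769 / 1.008 = 0.2747 mol; F: 2.61 / 19.00 = 0.1374 mol; S: 4.405 / 32.07 = 0.1374 mol
Divide by the smallest (0.1374 mol S): C 1.500, H 2.000, F 1.000, S 1.000
×2: C 3.00, H 4.00, F 2.00, S 2.00 → C3H4F2S2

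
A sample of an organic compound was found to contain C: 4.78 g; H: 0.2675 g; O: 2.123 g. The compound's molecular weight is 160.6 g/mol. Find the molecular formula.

n(C) = 4.78/12.01 = 0.398, n(H) = 0.2675/1.008 = 0.2654, n(O) = 2.123/16.00 = 0.1327
Smallest is O at 0.1327 mol; normalising gives C 3.000, H 2.000, O 1.000
→ C3H2O
Empirical-formula mass = 54.05 g/mol
n = 160.6 / 54.05 = 2.97 ≈ 3
Molecular formula = (C3H2O)×3 = C9H6O3

C9H6O3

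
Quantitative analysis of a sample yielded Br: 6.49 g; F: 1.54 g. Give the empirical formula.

BrF

n(Br) = 6.49/79.90 = 0.08123, n(F) = 1.54/19.00 = 0.08105
Ratios (÷ 0.08105): Br 1.002, F 1.000
→ BrF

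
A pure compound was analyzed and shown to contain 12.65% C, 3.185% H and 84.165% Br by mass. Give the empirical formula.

CH3Br

Assume 100 g: 12.65 g C, 3.185 g H, 84.165 g Br.
n(C) = 12.65/12.01 = 1.053, n(H) = 3.185/1.008 = 3.16, n(Br) = 84.165/79.90 = 1.053
Smallest is C at 1.053 mol; normalising gives C 1.000, H 3.000, Br 1.000
→ CH3Br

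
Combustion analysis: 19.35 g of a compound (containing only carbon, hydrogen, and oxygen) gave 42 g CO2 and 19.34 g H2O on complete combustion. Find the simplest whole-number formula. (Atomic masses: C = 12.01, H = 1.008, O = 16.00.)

mol C = 42 / 44.01 = 0.9543; mass C = 0.9543 × 12.01 = 11.46 g
mol H = 2 × (19.34 / 18.02) = 2.147; mass H = 2.147 × 1.008 = 2.164 g
mass O = 19.35 − (13.63) = 5.725 g → mol O = 0.3578
Ratios (÷ 0.3578): C 2.667, H 5.999, O 1.000
×3: C 8.00, H 18.00, O 3.00 → C8H18O3

C8H18O3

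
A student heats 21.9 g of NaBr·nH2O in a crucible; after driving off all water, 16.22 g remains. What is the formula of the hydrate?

Mass of water lost = 21.9 − 16.22 = 5.68 g → 5.68 / 18.02 = 0.3152 mol H2O
Molar mass of NaBr = 102.89 g/mol → mol NaBr = 16.22 / 102.89 = 0.1576
n = 0.3152 / 0.1576 = 2.00 ≈ 2 → NaBr·2H2O

NaBr·2H2O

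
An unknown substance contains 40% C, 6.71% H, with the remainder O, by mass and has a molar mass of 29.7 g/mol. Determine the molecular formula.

CH2O

Assume 100 g: 40 g C, 6.71 g H, 53.29 g O.
Moles — C: 40 / 12.01 = 3.331 mol; H: 6.71 / 1.008 = 6.657 mol; O: 53.29 / 16.00 = 3.331 mol
Divide by the smallest (3.331 mol C): C 1.000, H 1.999, O 1.000
Ratio ≈ 1:2:1, so the empirical formula is CH2O
Empirical-formula mass = 30.03 g/mol
n = 29.7 / 30.03 = 0.99 ≈ 1
Molecular formula = empirical formula = CH2O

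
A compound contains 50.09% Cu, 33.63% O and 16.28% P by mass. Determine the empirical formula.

Assume 100 g: 50.09 g Cu, 33.63 g O, 16.28 g P.
n(Cu) = 50.09/63.55 = 0.7882, n(O) = 33.63/16.00 = 2.102, n(P) = 16.28/30.97 = 0.5257
Smallest is P at 0.5257 mol; normalising gives Cu 1.499, O 3.998, P 1.000
Multiply by 2: Cu 3.00, O 8.00, P 2.00 → Cu3O8P2

Cu3O8P2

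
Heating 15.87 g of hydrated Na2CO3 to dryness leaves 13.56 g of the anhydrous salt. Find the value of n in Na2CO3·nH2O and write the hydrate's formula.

Na2CO3·H2O

Mass of water lost = 15.87 − 13.56 = 2.31 g → 2.31 / 18.02 = 0.1282 mol H2O
Molar mass of Na2CO3 = 105.99 g/mol → mol Na2CO3 = 13.56 / 105.99 = 0.1279
n = 0.1282 / 0.1279 = 1.00 ≈ 1 → Na2CO3·H2O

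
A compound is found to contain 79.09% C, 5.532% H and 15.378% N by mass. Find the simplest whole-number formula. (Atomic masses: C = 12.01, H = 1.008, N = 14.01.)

C6H5N

Assume 100 g: 79.09 g C, 5.532 g H, 15.378 g N.
n(C) = 79.09/12.01 = 6.585, n(H) = 5.532/1.008 = 5.488, n(N) = 15.378/14.01 = 1.098
Divide by the smallest (1.098 mol N): C 6.000, H 5.000, N 1.000
→ C6H5N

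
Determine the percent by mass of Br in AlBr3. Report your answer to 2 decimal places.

89.88%

Molar mass = 1(26.98) + 3(79.90) = 266.680 g/mol
Mass of Br per mole = 3 × 79.90 = 239.700 g
% Br = 239.700 / 266.680 × 100 = 89.88%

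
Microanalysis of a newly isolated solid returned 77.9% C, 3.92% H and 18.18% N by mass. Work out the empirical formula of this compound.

Assume 100 g: 77.9 g C, 3.92 g H, 18.18 g N.
n(C) = 77.9/12.01 = 6.486, n(H) = 3.92/1.008 = 3.889, n(N) = 18.18/14.01 = 1.298
Ratios (÷ 1.298): C 4.998, H 2.997, N 1.000
→ C5H3N

C5H3N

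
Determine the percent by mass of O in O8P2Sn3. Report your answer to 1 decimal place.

Molar mass = 8(16.00) + 2(30.97) + 3(118.71) = 546.070 g/mol
Mass of O per mole = 8 × 16.00 = 128.000 g
% O = 128.000 / 546.070 × 100 = 23.4%

23.4%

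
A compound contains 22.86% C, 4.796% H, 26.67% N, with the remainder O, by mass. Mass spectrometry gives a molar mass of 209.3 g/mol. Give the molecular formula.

Assume 100 g: 22.86 g C, 4.796 g H, 26.67 g N, 45.674 g O.
n(C) = 22.86/12.01 = 1.903, n(H) = 4.796/1.008 = 4.758, n(N) = 26.67/14.01 = 1.904, n(O) = 45.674/16.00 = 2.855
Smallest is C at 1.903 mol; normalising gives C 1.000, H 2.500, N 1.000, O 1.500
×2: C 2.00, H 5.00, N 2.00, O 3.00 → C2H5N2O3
Empirical-formula mass = 105.08 g/mol
n = 209.3 / 105.08 = 1.99 ≈ 2
Molecular formula = (C2H5N2O3)×2 = C4H10N4O6

C4H10N4O6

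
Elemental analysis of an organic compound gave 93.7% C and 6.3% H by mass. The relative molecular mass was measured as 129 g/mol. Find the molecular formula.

Assume 100 g: 93.7 g C, 6.3 g H.
Moles — C: 93.7 / 12.01 = 7.802 mol; H: 6.3 / 1.008 = 6.25 mol
Smallest is H at 6.25 mol; normalising gives C 1.248, H 1.000
×4: C 4.99, H 4.00 → C5H4
Empirical-formula mass = 64.08 g/mol
n = 129 / 64.08 = 2.01 ≈ 2
Molecular formula = (C5H4)×2 = C10H8

C10H8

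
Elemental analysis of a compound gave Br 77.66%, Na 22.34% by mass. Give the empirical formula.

BrNa

Assume 100 g: 77.66 g Br, 22.34 g Na.
Moles — Br: 77.66 / 79.90 = 0.972 mol; Na: 22.34 / 22.99 = 0.9717 mol
Divide by the smallest (0.9717 mol Na): Br 1.000, Na 1.000
→ BrNa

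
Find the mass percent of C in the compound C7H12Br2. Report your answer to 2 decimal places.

32.84%

Molar mass = 7(12.01) + 12(1.008) + 2(79.90) = 255.966 g/mol
Mass of C per mole = 7 × 12.01 = 84.070 g
% C = 84.070 / 255.966 × 100 = 32.84%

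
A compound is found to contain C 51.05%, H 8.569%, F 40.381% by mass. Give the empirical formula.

Assume 100 g: 51.05 g C, 8.569 g H, 40.381 g F.
Moles — C: 51.05 / 12.01 = 4.251 mol; H: 8.569 / 1.008 = 8.501 mol; F: 40.381 / 19.00 = 2.125 mol
Smallest is F at 2.125 mol; normalising gives C 2.000, H 4.000, F 1.000
≈ 2:4:1 → C2H4F

C2H4F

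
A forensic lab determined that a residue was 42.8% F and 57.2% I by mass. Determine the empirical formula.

F5I

Assume 100 g: 42.8 g F, 57.2 g I.
n(F) = 42.8/19.00 = 2.253, n(I) = 57.2/126.90 = 0.4507
Ratios (÷ 0.4507): F 4.998, I 1.000
≈ 5:1 → F5I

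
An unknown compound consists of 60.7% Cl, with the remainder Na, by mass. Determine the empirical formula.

Assume 100 g: 60.7 g Cl, 39.3 g Na.
n(Cl) = 60.7/35.45 = 1.712, n(Na) = 39.3/22.99 = 1.709
Ratios (÷ 1.709): Cl 1.002, Na 1.000
≈ 1:1 → ClNa

ClNa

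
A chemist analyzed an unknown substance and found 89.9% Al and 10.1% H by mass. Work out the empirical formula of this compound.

AlH3

Assume 100 g: 89.9 g Al, 10.1 g H.
n(Al) = 89.9/26.98 = 3.332, n(H) = 10.1/1.008 = 10.02
Divide by the smallest (3.332 mol Al): Al 1.000, H 3.007
→ AlH3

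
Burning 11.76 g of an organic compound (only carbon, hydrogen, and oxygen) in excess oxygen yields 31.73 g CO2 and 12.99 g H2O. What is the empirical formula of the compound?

C7H14O

mol C = 31.73 / 44.01 = 0.7210; mass C = 0.7210 × 12.01 = 8.659 g
mol H = 2 × (12.99 / 18.02) = 1.442; mass H = 1.442 × 1.008 = 1.453 g
mass O = 11.76 − (10.11) = 1.648 g → mol O = 0.1030
Ratios (÷ 0.103): C 7.000, H 13.999, O 1.000
≈ 7:14:1 → C7H14O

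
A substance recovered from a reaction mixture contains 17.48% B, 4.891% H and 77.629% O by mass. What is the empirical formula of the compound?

BH3O3

Assume 100 g: 17.48 g B, 4.891 g H, 77.629 g O.
B: 17.48 g ÷ 10.81 g/mol = 1.617 mol
H: 4.891 g ÷ 1.008 g/mol = 4.852 mol
O: 77.629 g ÷ 16.00 g/mol = 4.852 mol
Smallest is B at 1.617 mol; normalising gives B 1.000, H 3.001, O 3.000
→ BH3O3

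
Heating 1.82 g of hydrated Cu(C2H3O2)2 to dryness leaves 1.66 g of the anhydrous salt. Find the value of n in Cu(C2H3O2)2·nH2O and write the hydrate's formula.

Cu(C2H3O2)2·H2O

Mass of water lost = 1.82 − 1.66 = 0.16 g → 0.16 / 18.02 = 0.008879 mol H2O
Molar mass of Cu(C2H3O2)2 = 181.64 g/mol → mol Cu(C2H3O2)2 = 1.66 / 181.64 = 0.009139
n = 0.008879 / 0.009139 = 0.97 ≈ 1 → Cu(C2H3O2)2·H2O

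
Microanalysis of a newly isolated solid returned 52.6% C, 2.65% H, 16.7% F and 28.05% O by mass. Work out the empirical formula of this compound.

Assume 100 g: 52.6 g C, 2.65 g H, 16.7 g F, 28.05 g O.
Moles — C: 52.6 / 12.01 = 4.38 mol; H: 2.65 / 1.008 = 2.629 mol; F: 16.7 / 19.00 = 0.8789 mol; O: 28.05 / 16.00 = 1.753 mol
Smallest is F at 0.8789 mol; normalising gives C 4.983, H 2.991, F 1.000, O 1.995
≈ 5:3:1:2 → C5H3FO2

C5H3FO2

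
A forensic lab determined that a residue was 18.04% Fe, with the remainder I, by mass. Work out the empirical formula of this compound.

Assume 100 g: 18.04 g Fe, 81.96 g I.
Fe: 18.04 g ÷ 55.85 g/mol = 0.323 mol
I: 81.96 g ÷ 126.90 g/mol = 0.6459 mol
Ratios (÷ 0.323): Fe 1.000, I 2.000
→ FeI2

FeI2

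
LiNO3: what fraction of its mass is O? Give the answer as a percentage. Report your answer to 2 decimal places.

Molar mass = 1(6.94) + 1(14.01) + 3(16.00) = 68.950 g/mol
Mass of O per mole = 3 × 16.00 = 48.000 g
% O = 48.000 / 68.950 × 100 = 69.62%

69.62%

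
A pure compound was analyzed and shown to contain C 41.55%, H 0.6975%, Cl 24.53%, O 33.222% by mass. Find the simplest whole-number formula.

C5HClO3

Assume 100 g: 41.55 g C, 0.6975 g H, 24.53 g Cl, 33.222 g O.
C: 41.55 g ÷ 12.01 g/mol = 3.46 mol
H: 0.6975 g ÷ 1.008 g/mol = 0.692 mol
Cl: 24.53 g ÷ 35.45 g/mol = 0.692 mol
O: 33.222 g ÷ 16.00 g/mol = 2.076 mol
Smallest is Cl at 0.692 mol; normalising gives C 5.000, H 1.000, Cl 1.000, O 3.001
≈ 5:1:1:3 → C5HClO3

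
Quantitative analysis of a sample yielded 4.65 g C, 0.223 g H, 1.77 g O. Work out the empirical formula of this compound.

C7H4O2

C: 4.65 g ÷ 12.01 g/mol = 0.3872 mol
H: 0.223 g ÷ 1.008 g/mol = 0.2212 mol
O: 1.77 g ÷ 16.00 g/mol = 0.1106 mol
Divide by the smallest (0.1106 mol O): C 3.500, H 2.000, O 1.000
Multiply by 2: C 7.00, H 4.00, O 2.00 → C7H4O2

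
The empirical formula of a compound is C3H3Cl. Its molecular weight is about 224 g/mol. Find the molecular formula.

C9H9Cl3

Empirical-formula mass = 74.50 g/mol
n = 224 / 74.50 = 3.01 ≈ 3
Molecular formula = (C3H3Cl)3 = C9H9Cl3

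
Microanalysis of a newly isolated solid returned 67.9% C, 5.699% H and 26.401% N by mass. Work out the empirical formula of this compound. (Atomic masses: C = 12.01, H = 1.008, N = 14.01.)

Assume 100 g: 67.9 g C, 5.699 g H, 26.401 g N.
C: 67.9 g ÷ 12.01 g/mol = 5.654 mol
H: 5.699 g ÷ 1.008 g/mol = 5.654 mol
N: 26.401 g ÷ 14.01 g/mol = 1.884 mol
Ratios (÷ 1.884): C 3.000, H 3.000, N 1.000
≈ 3:3:1 → C3H3N

C3H3N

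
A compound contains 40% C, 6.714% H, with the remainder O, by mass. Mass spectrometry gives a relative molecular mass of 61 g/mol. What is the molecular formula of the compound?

Assume 100 g: 40 g C, 6.714 g H, 53.286 g O.
C: 40 g ÷ 12.01 g/mol = 3.331 mol
H: 6.714 g ÷ 1.008 g/mol = 6.661 mol
O: 53.286 g ÷ 16.00 g/mol = 3.33 mol
Smallest is O at 3.33 mol; normalising gives C 1.000, H 2.000, O 1.000
Ratio ≈ 1:2:1, so the empirical formula is CH2O
Empirical-formula mass = 30.03 g/mol
n = 61 / 30.03 = 2.03 ≈ 2
Molecular formula = (CH2O)×2 = C2H4O2

C2H4O2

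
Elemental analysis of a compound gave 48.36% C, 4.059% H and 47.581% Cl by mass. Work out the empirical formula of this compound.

Assume 100 g: 48.36 g C, 4.059 g H, 47.581 g Cl.
C: 48.36 g ÷ 12.01 g/mol = 4.027 mol
H: 4.059 g ÷ 1.008 g/mol = 4.027 mol
Cl: 47.581 g ÷ 35.45 g/mol = 1.342 mol
Divide by the smallest (1.342 mol Cl): C 3.000, H 3.000, Cl 1.000
Ratio ≈ 3:3:1, so the empirical formula is C3H3Cl

C3H3Cl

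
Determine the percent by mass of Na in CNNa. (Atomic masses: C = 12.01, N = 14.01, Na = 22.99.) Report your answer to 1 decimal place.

46.9%

Molar mass = 1(12.01) + 1(14.01) + 1(22.99) = 49.010 g/mol
Mass of Na per mole = 1 × 22.99 = 22.990 g
% Na = 22.990 / 49.010 × 100 = 46.9%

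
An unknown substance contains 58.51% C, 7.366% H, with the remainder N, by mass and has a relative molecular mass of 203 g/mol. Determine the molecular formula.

Assume 100 g: 58.51 g C, 7.366 g H, 34.124 g N.
C: 58.51 g ÷ 12.01 g/mol = 4.872 mol
H: 7.366 g ÷ 1.008 g/mol = 7.308 mol
N: 34.124 g ÷ 14.01 g/mol = 2.436 mol
Ratios (÷ 2.436): C 2.000, H 3.000, N 1.000
≈ 2:3:1 → C2H3N
Empirical-formula mass = 41.05 g/mol
n = 203 / 41.05 = 4.94 ≈ 5
Molecular formula = (C2H3N)×5 = C10H15N5

C10H15N5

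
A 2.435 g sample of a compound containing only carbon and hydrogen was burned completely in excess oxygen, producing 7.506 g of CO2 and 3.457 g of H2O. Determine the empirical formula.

C4H9

mol C = 7.506 / 44.01 = 0.1706; mass C = 0.1706 × 12.01 = 2.048 g
mol H = 2 × (3.457 / 18.02) = 0.3837; mass H = 0.3837 × 1.008 = 0.3868 g
Divide by the smallest (0.1706 mol C): C 1.000, H 2.250
×4: C 4.00, H 9.00 → C4H9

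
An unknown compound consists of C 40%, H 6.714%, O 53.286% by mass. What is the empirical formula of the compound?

CH2O

Assume 100 g: 40 g C, 6.714 g H, 53.286 g O.
n(C) = 40/12.01 = 3.331, n(H) = 6.714/1.008 = 6.661, n(O) = 53.286/16.00 = 3.33
Smallest is O at 3.33 mol; normalising gives C 1.000, H 2.000, O 1.000
→ CH2O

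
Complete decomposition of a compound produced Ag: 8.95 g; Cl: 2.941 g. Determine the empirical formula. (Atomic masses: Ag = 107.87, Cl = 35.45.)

Moles — Ag: 8.95 / 107.87 = 0.08297 mol; Cl: 2.941 / 35.45 = 0.08296 mol
Divide by the smallest (0.08296 mol Cl): Ag 1.000, Cl 1.000
≈ 1:1 → AgCl

AgCl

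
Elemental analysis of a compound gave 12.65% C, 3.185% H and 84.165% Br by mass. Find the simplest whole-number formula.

Assume 100 g: 12.65 g C, 3.185 g H, 84.165 g Br.
Moles — C: 12.65 / 12.01 = 1.053 mol; H: 3.185 / 1.008 = 3.16 mol; Br: 84.165 / 79.90 = 1.053 mol
Divide by the smallest (1.053 mol C): C 1.000, H 3.000, Br 1.000
→ CH3Br

CH3Br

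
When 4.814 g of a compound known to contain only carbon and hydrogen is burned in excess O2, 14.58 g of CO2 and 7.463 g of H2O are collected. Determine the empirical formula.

C2H5

mol C = 14.58 / 44.01 = 0.3313; mass C = 0.3313 × 12.01 = 3.979 g
mol H = 2 × (7.463 / 18.02) = 0.8283; mass H = 0.8283 × 1.008 = 0.8349 g
Ratios (÷ 0.3313): C 1.000, H 2.500
×2: C 2.00, H 5.00 → C2H5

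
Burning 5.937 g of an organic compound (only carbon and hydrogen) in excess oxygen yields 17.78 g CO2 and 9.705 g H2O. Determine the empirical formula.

mol C = 17.78 / 44.01 = 0.4040; mass C = 0.4040 × 12.01 = 4.852 g
mol H = 2 × (9.705 / 18.02) = 1.077; mass H = 1.077 × 1.008 = 1.086 g
Ratios (÷ 0.404): C 1.000, H 2.666
Multiply by 3: C 3.00, H 8.00 → C3H8

C3H8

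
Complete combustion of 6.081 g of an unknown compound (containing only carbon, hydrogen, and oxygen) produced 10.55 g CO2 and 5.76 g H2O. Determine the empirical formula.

mol C = 10.55 / 44.01 = 0.2397; mass C = 0.2397 × 12.01 = 2.879 g
mol H = 2 × (5.76 / 18.02) = 0.6393; mass H = 0.6393 × 1.008 = 0.6444 g
mass O = 6.081 − (3.523) = 2.558 g → mol O = 0.1598
Divide by the smallest (0.1598 mol O): C 1.500, H 3.999, O 1.000
Multiply by 2: C 3.00, H 8.00, O 2.00 → C3H8O2

C3H8O2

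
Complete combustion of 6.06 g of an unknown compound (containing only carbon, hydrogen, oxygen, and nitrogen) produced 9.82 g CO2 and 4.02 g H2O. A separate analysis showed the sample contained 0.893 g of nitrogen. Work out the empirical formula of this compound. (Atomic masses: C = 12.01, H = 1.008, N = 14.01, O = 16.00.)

C7H14N2O4

mol C = 9.82 / 44.01 = 0.2231; mass C = 0.2231 × 12.01 = 2.680 g
mol H = 2 × (4.02 / 18.02) = 0.4462; mass H = 0.4462 × 1.008 = 0.4497 g
mol N = 0.893 / 14.01 = 0.06374
mass O = 6.06 − (4.023) = 2.037 g → mol O = 0.1273
Ratios (÷ 0.06374): C 3.501, H 7.000, N 1.000, O 1.998
Scaling by 2: C 7.00, H 14.00, N 2.00, O 4.00 → C7H14N2O4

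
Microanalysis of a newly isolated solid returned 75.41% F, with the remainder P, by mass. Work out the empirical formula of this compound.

Assume 100 g: 75.41 g F, 24.59 g P.
F: 75.41 g ÷ 19.00 g/mol = 3.969 mol
P: 24.59 g ÷ 30.97 g/mol = 0.794 mol
Divide by the smallest (0.794 mol P): F 4.999, P 1.000
→ F5P

F5P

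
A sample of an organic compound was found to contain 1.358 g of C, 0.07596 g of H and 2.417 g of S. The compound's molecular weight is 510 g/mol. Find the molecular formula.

C15H10S10

C: 1.358 g ÷ 12.01 g/mol = 0.1131 mol
H: 0.07596 g ÷ 1.008 g/mol = 0.07536 mol
S: 2.417 g ÷ 32.07 g/mol = 0.07537 mol
Smallest is H at 0.07536 mol; normalising gives C 1.500, H 1.000, S 1.000
Scaling by 2: C 3.00, H 2.00, S 2.00 → C3H2S2
Empirical-formula mass = 102.19 g/mol
n = 510 / 102.19 = 4.99 ≈ 5
Molecular formula = (C3H2S2)×5 = C15H10S10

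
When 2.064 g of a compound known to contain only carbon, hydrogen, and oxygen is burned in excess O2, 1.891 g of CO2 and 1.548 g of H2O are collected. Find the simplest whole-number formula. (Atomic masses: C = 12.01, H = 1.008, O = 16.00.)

CH4O2

mol C = 1.891 / 44.01 = 0.04297; mass C = 0.04297 × 12.01 = 0.5160 g
mol H = 2 × (1.548 / 18.02) = 0.1718; mass H = 0.1718 × 1.008 = 0.1732 g
mass O = 2.064 − (0.6892) = 1.375 g → mol O = 0.08592
Divide by the smallest (0.04297 mol C): C 1.000, H 3.999, O 2.000
Ratio ≈ 1:4:2, so the empirical formula is CH4O2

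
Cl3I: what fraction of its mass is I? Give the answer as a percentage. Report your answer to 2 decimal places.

54.41%

Molar mass = 3(35.45) + 1(126.90) = 233.250 g/mol
Mass of I per mole = 1 × 126.90 = 126.900 g
% I = 126.900 / 233.250 × 100 = 54.41%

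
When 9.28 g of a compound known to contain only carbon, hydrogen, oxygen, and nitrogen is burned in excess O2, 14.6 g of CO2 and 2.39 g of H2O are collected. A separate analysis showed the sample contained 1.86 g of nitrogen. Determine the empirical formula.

mol C = 14.6 / 44.01 = 0.3317; mass C = 0.3317 × 12.01 = 3.984 g
mol H = 2 × (2.39 / 18.02) = 0.2653; mass H = 0.2653 × 1.008 = 0.2674 g
mol N = 1.86 / 14.01 = 0.1328
mass O = 9.28 − (6.112) = 3.168 g → mol O = 0.1980
Smallest is N at 0.1328 mol; normalising gives C 2.499, H 1.998, N 1.000, O 1.492
Multiply by 2: C 5.00, H 4.00, N 2.00, O 2.98 → C5H4N2O3

C5H4N2O3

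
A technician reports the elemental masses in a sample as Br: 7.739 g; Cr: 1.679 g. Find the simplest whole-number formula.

Br3Cr

n(Br) = 7.739/79.90 = 0.09686, n(Cr) = 1.679/52.00 = 0.03229
Divide by the smallest (0.03229 mol Cr): Br 3.000, Cr 1.000
≈ 3:1 → Br3Cr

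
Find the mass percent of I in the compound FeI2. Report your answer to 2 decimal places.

Molar mass = 1(55.85) + 2(126.90) = 309.650 g/mol
Mass of I per mole = 2 × 126.90 = 253.800 g
% I = 253.800 / 309.650 × 100 = 81.96%

81.96%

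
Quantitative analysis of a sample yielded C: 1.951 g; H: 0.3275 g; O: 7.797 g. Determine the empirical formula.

CH2O3

C: 1.951 g ÷ 12.01 g/mol = 0.1624 mol
H: 0.3275 g ÷ 1.008 g/mol = 0.3249 mol
O: 7.797 g ÷ 16.00 g/mol = 0.4873 mol
Ratios (÷ 0.1624): C 1.000, H 2.000, O 3.000
≈ 1:2:3 → CH2O3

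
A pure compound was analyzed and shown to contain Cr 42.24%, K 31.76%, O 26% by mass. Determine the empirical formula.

Assume 100 g: 42.24 g Cr, 31.76 g K, 26 g O.
n(Cr) = 42.24/52.00 = 0.8123, n(K) = 31.76/39.10 = 0.8123, n(O) = 26/16.00 = 1.625
Divide by the smallest (0.8123 mol K): Cr 1.000, K 1.000, O 2.001
≈ 1:1:2 → CrKO2

CrKO2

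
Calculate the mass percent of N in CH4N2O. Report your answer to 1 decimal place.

46.7%

Molar mass = 1(12.01) + 4(1.008) + 2(14.01) + 1(16.00) = 60.062 g/mol
Mass of N per mole = 2 × 14.01 = 28.020 g
% N = 28.020 / 60.062 × 100 = 46.7%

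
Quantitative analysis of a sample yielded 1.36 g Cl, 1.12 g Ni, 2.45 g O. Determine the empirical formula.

Cl: 1.36 g ÷ 35.45 g/mol = 0.03836 mol
Ni: 1.12 g ÷ 58.69 g/mol = 0.01908 mol
O: 2.45 g ÷ 16.00 g/mol = 0.1531 mol
Ratios (÷ 0.01908): Cl 2.010, Ni 1.000, O 8.024
→ Cl2NiO8

Cl2NiO8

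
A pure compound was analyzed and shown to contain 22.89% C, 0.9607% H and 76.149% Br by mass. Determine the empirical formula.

Assume 100 g: 22.89 g C, 0.9607 g H, 76.149 g Br.
C: 22.89 g ÷ 12.01 g/mol = 1.906 mol
H: 0.9607 g ÷ 1.008 g/mol = 0.9531 mol
Br: 76.149 g ÷ 79.90 g/mol = 0.9531 mol
Divide by the smallest (0.9531 mol Br): C 2.000, H 1.000, Br 1.000
→ C2HBr

C2HBr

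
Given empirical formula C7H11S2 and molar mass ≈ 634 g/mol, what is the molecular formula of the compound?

Empirical-formula mass = 159.30 g/mol
n = 634 / 159.30 = 3.98 ≈ 4
Molecular formula = (C7H11S2)4 = C28H44S8

C28H44S8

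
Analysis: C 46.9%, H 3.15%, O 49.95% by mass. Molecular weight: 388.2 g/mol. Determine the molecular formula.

C15H12O12

Assume 100 g: 46.9 g C, 3.15 g H, 49.95 g O.
C: 46.9 g ÷ 12.01 g/mol = 3.905 mol
H: 3.15 g ÷ 1.008 g/mol = 3.125 mol
O: 49.95 g ÷ 16.00 g/mol = 3.122 mol
Ratios (÷ 3.122): C 1.251, H 1.001, O 1.000
Multiply by 4: C 5.00, H 4.00, O 4.00 → C5H4O4
Empirical-formula mass = 128.08 g/mol
n = 388.2 / 128.08 = 3.03 ≈ 3
Molecular formula = (C5H4O4)×3 = C15H12O12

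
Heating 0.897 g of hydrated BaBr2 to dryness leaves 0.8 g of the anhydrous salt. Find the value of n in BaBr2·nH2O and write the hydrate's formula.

BaBr2·2H2O

Mass of water lost = 0.897 − 0.8 = 0.097 g → 0.097 / 18.02 = 0.005383 mol H2O
Molar mass of BaBr2 = 297.13 g/mol → mol BaBr2 = 0.8 / 297.13 = 0.002692
n = 0.005383 / 0.002692 = 2.00 ≈ 2 → BaBr2·2H2O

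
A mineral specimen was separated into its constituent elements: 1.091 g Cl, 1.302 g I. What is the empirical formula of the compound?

Cl3I

Moles — Cl: 1.091 / 35.45 = 0.03078 mol; I: 1.302 / 126.90 = 0.01026 mol
Divide by the smallest (0.01026 mol I): Cl 3.000, I 1.000
→ Cl3I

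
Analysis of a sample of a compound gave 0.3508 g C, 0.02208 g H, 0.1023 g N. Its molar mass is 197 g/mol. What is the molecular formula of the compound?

n(C) = 0.3508/12.01 = 0.02921, n(H) = 0.02208/1.008 = 0.0219, n(N) = 0.1023/14.01 = 0.007302
Ratios (÷ 0.007302): C 4.000, H 3.000, N 1.000
Ratio ≈ 4:3:1, so the empirical formula is C4H3N
Empirical-formula mass = 65.07 g/mol
n = 197 / 65.07 = 3.03 ≈ 3
Molecular formula = (C4H3N)×3 = C12H9N3

C12H9N3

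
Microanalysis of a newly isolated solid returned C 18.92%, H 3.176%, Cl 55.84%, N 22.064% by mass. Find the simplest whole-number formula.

Assume 100 g: 18.92 g C, 3.176 g H, 55.84 g Cl, 22.064 g N.
n(C) = 18.92/12.01 = 1.575, n(H) = 3.176/1.008 = 3.151, n(Cl) = 55.84/35.45 = 1.575, n(N) = 22.064/14.01 = 1.575
Smallest is N at 1.575 mol; normalising gives C 1.000, H 2.001, Cl 1.000, N 1.000
→ CH2ClN

CH2ClN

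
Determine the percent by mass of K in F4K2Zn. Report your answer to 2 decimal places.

35.61%

Molar mass = 4(19.00) + 2(39.10) + 1(65.38) = 219.580 g/mol
Mass of K per mole = 2 × 39.10 = 78.200 g
% K = 78.200 / 219.580 × 100 = 35.61%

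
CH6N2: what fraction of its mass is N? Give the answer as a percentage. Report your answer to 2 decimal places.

60.81%

Molar mass = 1(12.01) + 6(1.008) + 2(14.01) = 46.078 g/mol
Mass of N per mole = 2 × 14.01 = 28.020 g
% N = 28.020 / 46.078 × 100 = 60.81%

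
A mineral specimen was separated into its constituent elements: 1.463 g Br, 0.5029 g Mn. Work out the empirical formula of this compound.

Br2Mn

n(Br) = 1.463/79.90 = 0.01831, n(Mn) = 0.5029/54.94 = 0.009154
Divide by the smallest (0.009154 mol Mn): Br 2.000, Mn 1.000
→ Br2Mn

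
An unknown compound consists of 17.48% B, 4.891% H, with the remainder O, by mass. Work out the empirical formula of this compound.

BH3O3

Assume 100 g: 17.48 g B, 4.891 g H, 77.629 g O.
Moles — B: 17.48 / 10.81 = 1.617 mol; H: 4.891 / 1.008 = 4.852 mol; O: 77.629 / 16.00 = 4.852 mol
Ratios (÷ 1.617): B 1.000, H 3.001, O 3.000
≈ 1:3:3 → BH3O3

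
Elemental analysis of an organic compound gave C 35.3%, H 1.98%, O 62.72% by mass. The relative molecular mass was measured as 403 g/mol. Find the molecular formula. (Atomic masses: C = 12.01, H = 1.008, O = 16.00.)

C12H8O16

Assume 100 g: 35.3 g C, 1.98 g H, 62.72 g O.
Moles — C: 35.3 / 12.01 = 2.939 mol; H: 1.98 / 1.008 = 1.964 mol; O: 62.72 / 16.00 = 3.92 mol
Ratios (÷ 1.964): C 1.496, H 1.000, O 1.996
Scaling by 2: C 2.99, H 2.00, O 3.99 → C3H2O4
Empirical-formula mass = 102.05 g/mol
n = 403 / 102.05 = 3.95 ≈ 4
Molecular formula = (C3H2O4)×4 = C12H8O16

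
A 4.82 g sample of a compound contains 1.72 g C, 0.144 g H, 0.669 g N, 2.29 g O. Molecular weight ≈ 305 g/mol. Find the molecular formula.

C9H9N3O9

n(C) = 1.72/12.01 = 0.1432, n(H) = 0.144/1.008 = 0.1429, n(N) = 0.669/14.01 = 0.04775, n(O) = 2.29/16.00 = 0.1431
Ratios (÷ 0.04775): C 2.999, H 2.992, N 1.000, O 2.997
≈ 3:3:1:3 → C3H3NO3
Empirical-formula mass = 101.06 g/mol
n = 305 / 101.06 = 3.02 ≈ 3
Molecular formula = (C3H3NO3)×3 = C9H9N3O9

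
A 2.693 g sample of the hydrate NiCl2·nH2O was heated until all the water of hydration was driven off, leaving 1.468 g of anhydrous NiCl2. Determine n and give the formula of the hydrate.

NiCl2·6H2O

Mass of water lost = 2.693 − 1.468 = 1.225 g → 1.225 / 18.02 = 0.06798 mol H2O
Molar mass of NiCl2 = 129.59 g/mol → mol NiCl2 = 1.468 / 129.59 = 0.01133
n = 0.06798 / 0.01133 = 6.00 ≈ 6 → NiCl2·6H2O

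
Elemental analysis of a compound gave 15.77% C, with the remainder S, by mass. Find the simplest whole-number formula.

Assume 100 g: 15.77 g C, 84.23 g S.
n(C) = 15.77/12.01 = 1.313, n(S) = 84.23/32.07 = 2.626
Ratios (÷ 1.313): C 1.000, S 2.000
Ratio ≈ 1:2, so the empirical formula is CS2

CS2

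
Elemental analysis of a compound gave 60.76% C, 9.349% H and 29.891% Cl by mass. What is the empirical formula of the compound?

Assume 100 g: 60.76 g C, 9.349 g H, 29.891 g Cl.
n(C) = 60.76/12.01 = 5.059, n(H) = 9.349/1.008 = 9.275, n(Cl) = 29.891/35.45 = 0.8432
Divide by the smallest (0.8432 mol Cl): C 6.000, H 11.000, Cl 1.000
≈ 6:11:1 → C6H11Cl

C6H11Cl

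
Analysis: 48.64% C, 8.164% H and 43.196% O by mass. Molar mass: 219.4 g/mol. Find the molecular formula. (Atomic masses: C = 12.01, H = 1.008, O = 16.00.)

C9H18O6

Assume 100 g: 48.64 g C, 8.164 g H, 43.196 g O.
C: 48.64 g ÷ 12.01 g/mol = 4.05 mol
H: 8.164 g ÷ 1.008 g/mol = 8.099 mol
O: 43.196 g ÷ 16.00 g/mol = 2.7 mol
Smallest is O at 2.7 mol; normalising gives C 1.500, H 3.000, O 1.000
Scaling by 2: C 3.00, H 6.00, O 2.00 → C3H6O2
Empirical-formula mass = 74.08 g/mol
n = 219.4 / 74.08 = 2.96 ≈ 3
Molecular formula = (C3H6O2)×3 = C9H18O6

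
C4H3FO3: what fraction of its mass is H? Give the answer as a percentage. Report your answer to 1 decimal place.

Molar mass = 4(12.01) + 3(1.008) + 1(19.00) + 3(16.00) = 118.064 g/mol
Mass of H per mole = 3 × 1.008 = 3.024 g
% H = 3.024 / 118.064 × 100 = 2.6%

2.6%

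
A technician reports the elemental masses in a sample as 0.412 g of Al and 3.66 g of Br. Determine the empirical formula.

Moles — Al: 0.412 / 26.98 = 0.01527 mol; Br: 3.66 / 79.90 = 0.04581 mol
Smallest is Al at 0.01527 mol; normalising gives Al 1.000, Br 3.000
Ratio ≈ 1:3, so the empirical formula is AlBr3

AlBr3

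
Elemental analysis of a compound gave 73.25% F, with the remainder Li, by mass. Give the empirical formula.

FLi

Assume 100 g: 73.25 g F, 26.75 g Li.
F: 73.25 g ÷ 19.00 g/mol = 3.855 mol
Li: 26.75 g ÷ 6.94 g/mol = 3.854 mol
Divide by the smallest (3.854 mol Li): F 1.000, Li 1.000
≈ 1:1 → FLi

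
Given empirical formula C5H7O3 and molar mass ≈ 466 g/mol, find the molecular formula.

Empirical-formula mass = 115.11 g/mol
n = 466 / 115.11 = 4.05 ≈ 4
Molecular formula = (C5H7O3)4 = C20H28O12

C20H28O12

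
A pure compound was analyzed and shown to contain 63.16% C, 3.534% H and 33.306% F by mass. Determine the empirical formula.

Assume 100 g: 63.16 g C, 3.534 g H, 33.306 g F.
C: 63.16 g ÷ 12.01 g/mol = 5.259 mol
H: 3.534 g ÷ 1.008 g/mol = 3.506 mol
F: 33.306 g ÷ 19.00 g/mol = 1.753 mol
Ratios (÷ 1.753): C 3.000, H 2.000, F 1.000
≈ 3:2:1 → C3H2F

C3H2F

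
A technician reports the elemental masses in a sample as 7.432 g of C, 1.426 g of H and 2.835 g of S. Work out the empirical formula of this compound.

Moles — C: 7.432 / 12.01 = 0.6188 mol; H: 1.426 / 1.008 = 1.415 mol; S: 2.835 / 32.07 = 0.0884 mol
Divide by the smallest (0.0884 mol S): C 7.000, H 16.003, S 1.000
→ C7H16S

C7H16S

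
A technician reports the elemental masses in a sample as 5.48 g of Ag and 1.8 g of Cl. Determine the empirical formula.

Ag: 5.48 g ÷ 107.87 g/mol = 0.0508 mol
Cl: 1.8 g ÷ 35.45 g/mol = 0.05078 mol
Ratios (÷ 0.05078): Ag 1.001, Cl 1.000
→ AgCl

AgCl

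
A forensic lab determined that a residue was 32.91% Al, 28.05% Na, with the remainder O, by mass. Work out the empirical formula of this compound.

Assume 100 g: 32.91 g Al, 28.05 g Na, 39.04 g O.
Moles — Al: 32.91 / 26.98 = 1.22 mol; Na: 28.05 / 22.99 = 1.22 mol; O: 39.04 / 16.00 = 2.44 mol
Divide by the smallest (1.22 mol Al): Al 1.000, Na 1.000, O 2.000
≈ 1:1:2 → AlNaO2

AlNaO2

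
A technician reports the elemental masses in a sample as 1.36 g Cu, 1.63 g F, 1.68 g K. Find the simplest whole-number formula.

Cu: 1.36 g ÷ 63.55 g/mol = 0.0214 mol
F: 1.63 g ÷ 19.00 g/mol = 0.08579 mol
K: 1.68 g ÷ 39.10 g/mol = 0.04297 mol
Ratios (÷ 0.0214): Cu 1.000, F 4.009, K 2.008
Ratio ≈ 1:4:2, so the empirical formula is CuF4K2

CuF4K2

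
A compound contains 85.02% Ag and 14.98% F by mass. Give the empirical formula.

Assume 100 g: 85.02 g Ag, 14.98 g F.
Moles — Ag: 85.02 / 107.87 = 0.7882 mol; F: 14.98 / 19.00 = 0.7884 mol
Smallest is Ag at 0.7882 mol; normalising gives Ag 1.000, F 1.000
→ AgF

AgF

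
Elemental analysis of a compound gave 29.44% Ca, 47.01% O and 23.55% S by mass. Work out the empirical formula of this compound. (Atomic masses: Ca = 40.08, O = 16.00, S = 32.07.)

CaO4S

Assume 100 g: 29.44 g Ca, 47.01 g O, 23.55 g S.
Moles — Ca: 29.44 / 40.08 = 0.7345 mol; O: 47.01 / 16.00 = 2.938 mol; S: 23.55 / 32.07 = 0.7343 mol
Smallest is S at 0.7343 mol; normalising gives Ca 1.000, O 4.001, S 1.000
≈ 1:4:1 → CaO4S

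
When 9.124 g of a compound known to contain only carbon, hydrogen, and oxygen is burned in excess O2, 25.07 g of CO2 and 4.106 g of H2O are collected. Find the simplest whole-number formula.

mol C = 25.07 / 44.01 = 0.5696; mass C = 0.5696 × 12.01 = 6.841 g
mol H = 2 × (4.106 / 18.02) = 0.4557; mass H = 0.4557 × 1.008 = 0.4594 g
mass O = 9.124 − (7.301) = 1.823 g → mol O = 0.1140
Ratios (÷ 0.114): C 4.999, H 3.999, O 1.000
Ratio ≈ 5:4:1, so the empirical formula is C5H4O

C5H4O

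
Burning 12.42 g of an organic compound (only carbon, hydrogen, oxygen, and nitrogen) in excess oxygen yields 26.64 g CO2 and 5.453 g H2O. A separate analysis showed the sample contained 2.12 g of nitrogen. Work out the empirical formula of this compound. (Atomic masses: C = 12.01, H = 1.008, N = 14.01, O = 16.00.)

mol C = 26.64 / 44.01 = 0.6053; mass C = 0.6053 × 12.01 = 7.270 g
mol H = 2 × (5.453 / 18.02) = 0.6052; mass H = 0.6052 × 1.008 = 0.6101 g
mol N = 2.12 / 14.01 = 0.1513
mass O = 12.42 − (10.00) = 2.420 g → mol O = 0.1513
Smallest is O at 0.1513 mol; normalising gives C 4.002, H 4.001, N 1.000, O 1.000
→ C4H4NO

C4H4NO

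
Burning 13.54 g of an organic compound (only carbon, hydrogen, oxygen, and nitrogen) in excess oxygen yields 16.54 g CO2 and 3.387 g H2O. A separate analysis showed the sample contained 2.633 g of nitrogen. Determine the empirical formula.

C2H2NO2

mol C = 16.54 / 44.01 = 0.3758; mass C = 0.3758 × 12.01 = 4.514 g
mol H = 2 × (3.387 / 18.02) = 0.3759; mass H = 0.3759 × 1.008 = 0.3789 g
mol N = 2.633 / 14.01 = 0.1879
mass O = 13.54 − (7.526) = 6.014 g → mol O = 0.3759
Smallest is N at 0.1879 mol; normalising gives C 2.000, H 2.000, N 1.000, O 2.000
≈ 2:2:1:2 → C2H2NO2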